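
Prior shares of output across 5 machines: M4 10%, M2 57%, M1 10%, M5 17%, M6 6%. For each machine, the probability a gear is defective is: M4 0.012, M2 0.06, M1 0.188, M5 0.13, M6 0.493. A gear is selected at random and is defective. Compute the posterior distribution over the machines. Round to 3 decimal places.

M4 0.011, M2 0.323, M1 0.178, M5 0.209, M6 0.279

By Bayes' rule, posterior ∝ prior × likelihood:
  M4: 0.1 × 0.012 = 0.0012
  M2: 0.57 × 0.06 = 0.0342
  M1: 0.1 × 0.188 = 0.0188
  M5: 0.17 × 0.13 = 0.0221
  M6: 0.06 × 0.493 = 0.02958
Total = 0.10588.
P(M4 | defective) = 0.0012/0.10588 ≈ 0.011
P(M2 | defective) = 0.0342/0.10588 ≈ 0.323
P(M1 | defective) = 0.0188/0.10588 ≈ 0.178
P(M5 | defective) = 0.0221/0.10588 ≈ 0.209
P(M6 | defective) = 0.02958/0.10588 ≈ 0.279
(Check: 0.011+0.323+0.178+0.209+0.279 = 1.000.)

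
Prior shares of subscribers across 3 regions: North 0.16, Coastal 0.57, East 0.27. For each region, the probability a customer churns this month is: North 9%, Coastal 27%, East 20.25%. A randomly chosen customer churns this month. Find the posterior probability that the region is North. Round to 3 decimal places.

Compute prior × likelihood for every hypothesis:
  North: 0.16 × 0.09 = 0.0144
  Coastal: 0.57 × 0.27 = 0.1539
  East: 0.27 × 0.2025 = 0.054675
Total = 0.222975.
P(North | evidence) = 0.0144 / 0.222975 ≈ 0.065.

0.065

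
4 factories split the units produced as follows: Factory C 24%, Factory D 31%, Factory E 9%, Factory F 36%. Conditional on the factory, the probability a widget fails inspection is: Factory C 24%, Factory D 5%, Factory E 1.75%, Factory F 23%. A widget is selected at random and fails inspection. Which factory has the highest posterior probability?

Compute prior × likelihood for every hypothesis:
  Factory C: 0.24 × 0.24 = 0.0576
  Factory D: 0.31 × 0.05 = 0.0155
  Factory E: 0.09 × 0.0175 = 0.001575
  Factory F: 0.36 × 0.23 = 0.0828
Sum = 0.157475.
Largest term belongs to Factory F, so Factory F is most probable.

Factory F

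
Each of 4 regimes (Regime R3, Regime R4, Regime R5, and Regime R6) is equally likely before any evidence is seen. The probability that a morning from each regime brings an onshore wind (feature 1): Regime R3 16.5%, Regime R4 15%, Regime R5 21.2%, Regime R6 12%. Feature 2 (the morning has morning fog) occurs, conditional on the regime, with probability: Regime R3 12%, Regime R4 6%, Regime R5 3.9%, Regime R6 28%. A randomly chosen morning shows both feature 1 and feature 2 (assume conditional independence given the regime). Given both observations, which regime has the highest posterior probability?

With a uniform prior (1/4 each), posterior ∝ likelihood:
  Regime R3: 0.165 × 0.12 = 0.0198
  Regime R4: 0.15 × 0.06 = 0.009
  Regime R5: 0.212 × 0.039 = 0.008268
  Regime R6: 0.12 × 0.28 = 0.0336
Normalizing constant = 0.070668.
Largest term belongs to Regime R6, so Regime R6 is most probable.

Regime R6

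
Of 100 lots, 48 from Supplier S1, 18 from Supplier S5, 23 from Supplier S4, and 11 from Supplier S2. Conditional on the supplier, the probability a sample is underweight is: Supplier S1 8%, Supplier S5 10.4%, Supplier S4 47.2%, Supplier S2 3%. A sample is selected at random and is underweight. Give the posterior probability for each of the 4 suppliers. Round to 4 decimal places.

Prior × likelihood for each hypothesis:
  Supplier S1: 0.48 × 0.08 = 0.0384
  Supplier S5: 0.18 × 0.104 = 0.01872
  Supplier S4: 0.23 × 0.472 = 0.10856
  Supplier S2: 0.11 × 0.03 = 0.0033
Normalizing constant = 0.16898.
P(Supplier S1 | underweight) = 0.0384/0.16898 ≈ 0.2272
P(Supplier S5 | underweight) = 0.01872/0.16898 ≈ 0.1108
P(Supplier S4 | underweight) = 0.10856/0.16898 ≈ 0.6424
P(Supplier S2 | underweight) = 0.0033/0.16898 ≈ 0.0195

Supplier S1 0.2272, Supplier S5 0.1108, Supplier S4 0.6424, Supplier S2 0.0195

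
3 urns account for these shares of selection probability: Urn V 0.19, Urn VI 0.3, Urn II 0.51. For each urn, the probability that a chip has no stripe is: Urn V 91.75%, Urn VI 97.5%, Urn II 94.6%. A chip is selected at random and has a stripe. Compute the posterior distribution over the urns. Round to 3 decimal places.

Taking complements, P(striped | each) = Urn V 0.0825, Urn VI 0.025, Urn II 0.054.
By Bayes' rule, posterior ∝ prior × likelihood:
  Urn V: 0.19 × 0.0825 = 0.015675
  Urn VI: 0.3 × 0.025 = 0.0075
  Urn II: 0.51 × 0.054 = 0.02754
Normalizing constant = 0.050715.
P(Urn V | striped) = 0.015675/0.050715 ≈ 0.309
P(Urn VI | striped) = 0.0075/0.050715 ≈ 0.148
P(Urn II | striped) = 0.02754/0.050715 ≈ 0.543

Urn V 0.309, Urn VI 0.148, Urn II 0.543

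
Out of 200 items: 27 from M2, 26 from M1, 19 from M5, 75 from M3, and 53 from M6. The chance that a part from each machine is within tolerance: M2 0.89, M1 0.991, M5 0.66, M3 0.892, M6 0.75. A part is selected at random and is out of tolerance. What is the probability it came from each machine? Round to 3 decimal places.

M2 0.096, M1 0.008, M5 0.208, M3 0.261, M6 0.427

Taking complements, P(oversize | each) = M2 0.11, M1 0.009, M5 0.34, M3 0.108, M6 0.25.
Prior × likelihood for each hypothesis:
  M2: 0.135 × 0.11 = 0.01485
  M1: 0.13 × 0.009 = 0.00117
  M5: 0.095 × 0.34 = 0.0323
  M3: 0.375 × 0.108 = 0.0405
  M6: 0.265 × 0.25 = 0.06625
Total = 0.15507.
P(M2 | oversize) = 0.01485/0.15507 ≈ 0.096
P(M1 | oversize) = 0.00117/0.15507 ≈ 0.008
P(M5 | oversize) = 0.0323/0.15507 ≈ 0.208
P(M3 | oversize) = 0.0405/0.15507 ≈ 0.261
P(M6 | oversize) = 0.06625/0.15507 ≈ 0.427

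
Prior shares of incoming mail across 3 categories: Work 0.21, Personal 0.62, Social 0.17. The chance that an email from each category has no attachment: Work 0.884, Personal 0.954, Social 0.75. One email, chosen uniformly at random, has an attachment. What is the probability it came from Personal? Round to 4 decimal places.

Taking complements, P(attachment | each) = Work 0.116, Personal 0.046, Social 0.25.
Compute prior × likelihood for every hypothesis:
  Work: 0.21 × 0.116 = 0.02436
  Personal: 0.62 × 0.046 = 0.02852
  Social: 0.17 × 0.25 = 0.0425
Total = 0.09538.
P(Personal | evidence) = 0.02852 / 0.09538 ≈ 0.2990.

0.2990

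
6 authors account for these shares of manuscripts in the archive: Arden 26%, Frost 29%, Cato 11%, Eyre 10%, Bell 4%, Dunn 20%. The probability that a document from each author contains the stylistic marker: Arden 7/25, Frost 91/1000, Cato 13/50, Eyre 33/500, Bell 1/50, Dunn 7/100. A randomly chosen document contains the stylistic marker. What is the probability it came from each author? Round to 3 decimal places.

Arden 0.488, Frost 0.177, Cato 0.192, Eyre 0.044, Bell 0.005, Dunn 0.094

Unnormalized posteriors (prior × likelihood):
  Arden: 0.26 × 0.28 = 0.0728
  Frost: 0.29 × 0.091 = 0.02639
  Cato: 0.11 × 0.26 = 0.0286
  Eyre: 0.1 × 0.066 = 0.0066
  Bell: 0.04 × 0.02 = 0.0008
  Dunn: 0.2 × 0.07 = 0.014
Normalizing constant = 0.14919.
P(Arden | marker) = 0.0728/0.14919 ≈ 0.488
P(Frost | marker) = 0.02639/0.14919 ≈ 0.177
P(Cato | marker) = 0.0286/0.14919 ≈ 0.192
P(Eyre | marker) = 0.0066/0.14919 ≈ 0.044
P(Bell | marker) = 0.0008/0.14919 ≈ 0.005
P(Dunn | marker) = 0.014/0.14919 ≈ 0.094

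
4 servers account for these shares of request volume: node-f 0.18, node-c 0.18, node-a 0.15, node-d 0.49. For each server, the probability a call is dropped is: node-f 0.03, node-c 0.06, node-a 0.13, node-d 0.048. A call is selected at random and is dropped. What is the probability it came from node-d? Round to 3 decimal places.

0.397

Compute prior × likelihood for every hypothesis:
  node-f: 0.18 × 0.03 = 0.0054
  node-c: 0.18 × 0.06 = 0.0108
  node-a: 0.15 × 0.13 = 0.0195
  node-d: 0.49 × 0.048 = 0.02352
Normalizing constant = 0.05922.
P(node-d | evidence) = 0.02352 / 0.05922 ≈ 0.397.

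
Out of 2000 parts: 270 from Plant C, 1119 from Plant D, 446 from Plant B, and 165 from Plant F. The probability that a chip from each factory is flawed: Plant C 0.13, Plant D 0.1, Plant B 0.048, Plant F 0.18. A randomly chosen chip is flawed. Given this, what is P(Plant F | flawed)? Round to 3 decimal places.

Unnormalized posteriors (prior × likelihood):
  Plant C: 0.135 × 0.13 = 0.01755
  Plant D: 0.5595 × 0.1 = 0.05595
  Plant B: 0.223 × 0.048 = 0.010704
  Plant F: 0.0825 × 0.18 = 0.01485
Normalizing constant = 0.099054.
P(Plant F | evidence) = 0.01485 / 0.099054 ≈ 0.150.

0.150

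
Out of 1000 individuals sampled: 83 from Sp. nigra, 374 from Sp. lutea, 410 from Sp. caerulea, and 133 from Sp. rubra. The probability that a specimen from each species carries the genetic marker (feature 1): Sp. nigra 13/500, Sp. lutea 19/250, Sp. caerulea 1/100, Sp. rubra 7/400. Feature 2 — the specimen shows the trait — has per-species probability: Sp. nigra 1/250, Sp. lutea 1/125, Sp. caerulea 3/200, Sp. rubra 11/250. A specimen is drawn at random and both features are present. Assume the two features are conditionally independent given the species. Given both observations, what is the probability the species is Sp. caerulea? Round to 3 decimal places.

0.154

Unnormalized posteriors (prior × likelihood):
  Sp. nigra: 0.083 × 0.026 × 0.004 = 0.000008632
  Sp. lutea: 0.374 × 0.076 × 0.008 = 0.000227392
  Sp. caerulea: 0.41 × 0.01 × 0.015 = 0.0000615
  Sp. rubra: 0.133 × 0.0175 × 0.044 = 0.00010241
Sum = 0.000399934.
P(Sp. caerulea | evidence) = 0.0000615 / 0.000399934 ≈ 0.154.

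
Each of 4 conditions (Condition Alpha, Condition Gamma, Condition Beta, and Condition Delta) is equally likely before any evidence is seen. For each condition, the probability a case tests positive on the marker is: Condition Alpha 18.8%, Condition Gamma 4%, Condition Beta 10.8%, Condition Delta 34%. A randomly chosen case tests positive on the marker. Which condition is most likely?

With a uniform prior (1/4 each), posterior ∝ likelihood:
  Condition Alpha: 0.188
  Condition Gamma: 0.04
  Condition Beta: 0.108
  Condition Delta: 0.34
Normalizing constant = 0.676.
Largest term belongs to Condition Delta, so Condition Delta is most probable.

Condition Delta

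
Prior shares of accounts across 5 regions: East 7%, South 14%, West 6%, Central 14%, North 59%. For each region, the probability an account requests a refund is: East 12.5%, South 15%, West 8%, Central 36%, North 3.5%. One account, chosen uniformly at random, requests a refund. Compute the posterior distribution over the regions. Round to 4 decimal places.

East 0.0829, South 0.1989, West 0.0455, Central 0.4773, North 0.1955

Prior × likelihood for each hypothesis:
  East: 0.07 × 0.125 = 0.00875
  South: 0.14 × 0.15 = 0.021
  West: 0.06 × 0.08 = 0.0048
  Central: 0.14 × 0.36 = 0.0504
  North: 0.59 × 0.035 = 0.02065
Sum = 0.1056.
P(East | refund) = 0.00875/0.1056 ≈ 0.0829
P(South | refund) = 0.021/0.1056 ≈ 0.1989
P(West | refund) = 0.0048/0.1056 ≈ 0.0455
P(Central | refund) = 0.0504/0.1056 ≈ 0.4773
P(North | refund) = 0.02065/0.1056 ≈ 0.1955
(Check: 0.0829+0.1989+0.0455+0.4773+0.1955 = 1.0001.)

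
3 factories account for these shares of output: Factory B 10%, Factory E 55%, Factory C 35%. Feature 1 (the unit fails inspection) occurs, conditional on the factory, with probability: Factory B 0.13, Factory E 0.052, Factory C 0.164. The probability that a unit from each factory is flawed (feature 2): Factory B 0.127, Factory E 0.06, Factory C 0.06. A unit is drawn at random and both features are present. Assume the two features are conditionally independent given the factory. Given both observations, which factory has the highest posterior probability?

Factory C

Compute prior × likelihood for every hypothesis:
  Factory B: 0.1 × 0.13 × 0.127 = 0.001651
  Factory E: 0.55 × 0.052 × 0.06 = 0.001716
  Factory C: 0.35 × 0.164 × 0.06 = 0.003444
Sum = 0.006811.
Largest term belongs to Factory C, so Factory C is most probable.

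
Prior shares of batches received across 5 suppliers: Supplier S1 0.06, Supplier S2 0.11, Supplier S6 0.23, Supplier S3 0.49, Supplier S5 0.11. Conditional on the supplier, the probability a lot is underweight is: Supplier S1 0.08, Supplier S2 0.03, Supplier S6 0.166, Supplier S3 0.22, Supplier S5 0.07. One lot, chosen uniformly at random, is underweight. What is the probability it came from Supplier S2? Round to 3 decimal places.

Unnormalized posteriors (prior × likelihood):
  Supplier S1: 0.06 × 0.08 = 0.0048
  Supplier S2: 0.11 × 0.03 = 0.0033
  Supplier S6: 0.23 × 0.166 = 0.03818
  Supplier S3: 0.49 × 0.22 = 0.1078
  Supplier S5: 0.11 × 0.07 = 0.0077
Total = 0.16178.
P(Supplier S2 | evidence) = 0.0033 / 0.16178 ≈ 0.020.

0.020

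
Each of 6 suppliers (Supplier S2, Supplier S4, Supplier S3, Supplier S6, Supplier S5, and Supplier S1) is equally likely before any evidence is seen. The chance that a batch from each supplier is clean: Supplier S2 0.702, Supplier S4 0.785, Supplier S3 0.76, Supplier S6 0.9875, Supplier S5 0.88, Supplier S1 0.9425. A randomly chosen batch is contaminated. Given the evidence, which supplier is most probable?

Taking complements, P(contaminated | each) = Supplier S2 0.298, Supplier S4 0.215, Supplier S3 0.24, Supplier S6 0.0125, Supplier S5 0.12, Supplier S1 0.0575.
With a uniform prior (1/6 each), posterior ∝ likelihood:
  Supplier S2: 0.298
  Supplier S4: 0.215
  Supplier S3: 0.24
  Supplier S6: 0.0125
  Supplier S5: 0.12
  Supplier S1: 0.0575
Total = 0.943.
Largest term belongs to Supplier S2, so Supplier S2 is most probable.

Supplier S2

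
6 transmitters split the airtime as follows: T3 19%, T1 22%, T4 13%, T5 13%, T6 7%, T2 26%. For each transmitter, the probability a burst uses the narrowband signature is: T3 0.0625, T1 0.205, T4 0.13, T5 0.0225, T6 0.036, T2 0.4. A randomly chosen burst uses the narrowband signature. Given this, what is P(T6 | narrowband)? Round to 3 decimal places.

Unnormalized posteriors (prior × likelihood):
  T3: 0.19 × 0.0625 = 0.011875
  T1: 0.22 × 0.205 = 0.0451
  T4: 0.13 × 0.13 = 0.0169
  T5: 0.13 × 0.0225 = 0.002925
  T6: 0.07 × 0.036 = 0.00252
  T2: 0.26 × 0.4 = 0.104
Sum = 0.18332.
P(T6 | evidence) = 0.00252 / 0.18332 ≈ 0.014.

0.014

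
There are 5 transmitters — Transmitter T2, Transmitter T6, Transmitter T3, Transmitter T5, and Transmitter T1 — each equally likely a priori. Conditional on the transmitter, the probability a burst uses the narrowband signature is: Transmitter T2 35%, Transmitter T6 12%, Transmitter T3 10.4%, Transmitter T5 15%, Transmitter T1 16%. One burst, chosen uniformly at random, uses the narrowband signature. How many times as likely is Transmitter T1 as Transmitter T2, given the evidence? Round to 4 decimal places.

0.4571

Since the prior is uniform, the posterior is proportional to the likelihood:
  Transmitter T2: 0.35
  Transmitter T6: 0.12
  Transmitter T3: 0.104
  Transmitter T5: 0.15
  Transmitter T1: 0.16
Total = 0.884.
The ratio is 0.16 / 0.35 (the normalizer cancels) = 0.4571.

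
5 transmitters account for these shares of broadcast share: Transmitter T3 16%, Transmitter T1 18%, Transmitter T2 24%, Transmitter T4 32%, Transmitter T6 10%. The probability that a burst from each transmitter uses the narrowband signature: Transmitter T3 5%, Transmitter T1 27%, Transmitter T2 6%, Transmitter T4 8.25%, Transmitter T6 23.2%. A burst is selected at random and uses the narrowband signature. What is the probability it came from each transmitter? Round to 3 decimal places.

Transmitter T3 0.066, Transmitter T1 0.403, Transmitter T2 0.119, Transmitter T4 0.219, Transmitter T6 0.192

By Bayes' rule, posterior ∝ prior × likelihood:
  Transmitter T3: 0.16 × 0.05 = 0.008
  Transmitter T1: 0.18 × 0.27 = 0.0486
  Transmitter T2: 0.24 × 0.06 = 0.0144
  Transmitter T4: 0.32 × 0.0825 = 0.0264
  Transmitter T6: 0.1 × 0.232 = 0.0232
Sum = 0.1206.
P(Transmitter T3 | narrowband) = 0.008/0.1206 ≈ 0.066
P(Transmitter T1 | narrowband) = 0.0486/0.1206 ≈ 0.403
P(Transmitter T2 | narrowband) = 0.0144/0.1206 ≈ 0.119
P(Transmitter T4 | narrowband) = 0.0264/0.1206 ≈ 0.219
P(Transmitter T6 | narrowband) = 0.0232/0.1206 ≈ 0.192
(Check: 0.066+0.403+0.119+0.219+0.192 = 0.999.)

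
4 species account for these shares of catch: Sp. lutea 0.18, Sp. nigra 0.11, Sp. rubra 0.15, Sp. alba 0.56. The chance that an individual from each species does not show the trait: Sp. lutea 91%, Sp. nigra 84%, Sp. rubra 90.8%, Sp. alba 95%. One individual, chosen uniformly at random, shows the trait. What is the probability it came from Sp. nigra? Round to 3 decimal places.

Taking complements, P(trait | each) = Sp. lutea 0.09, Sp. nigra 0.16, Sp. rubra 0.092, Sp. alba 0.05.
Prior × likelihood for each hypothesis:
  Sp. lutea: 0.18 × 0.09 = 0.0162
  Sp. nigra: 0.11 × 0.16 = 0.0176
  Sp. rubra: 0.15 × 0.092 = 0.0138
  Sp. alba: 0.56 × 0.05 = 0.028
Sum = 0.0756.
P(Sp. nigra | evidence) = 0.0176 / 0.0756 ≈ 0.233.

0.233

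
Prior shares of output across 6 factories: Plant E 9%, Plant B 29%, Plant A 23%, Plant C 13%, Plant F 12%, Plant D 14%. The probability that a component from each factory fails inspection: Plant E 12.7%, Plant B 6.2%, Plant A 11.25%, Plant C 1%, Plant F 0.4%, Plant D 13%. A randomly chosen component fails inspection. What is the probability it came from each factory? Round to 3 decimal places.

Plant E 0.152, Plant B 0.239, Plant A 0.344, Plant C 0.017, Plant F 0.006, Plant D 0.242

By Bayes' rule, posterior ∝ prior × likelihood:
  Plant E: 0.09 × 0.127 = 0.01143
  Plant B: 0.29 × 0.062 = 0.01798
  Plant A: 0.23 × 0.1125 = 0.025875
  Plant C: 0.13 × 0.01 = 0.0013
  Plant F: 0.12 × 0.004 = 0.00048
  Plant D: 0.14 × 0.13 = 0.0182
Normalizing constant = 0.075265.
P(Plant E | nonconforming) = 0.01143/0.075265 ≈ 0.152
P(Plant B | nonconforming) = 0.01798/0.075265 ≈ 0.239
P(Plant A | nonconforming) = 0.025875/0.075265 ≈ 0.344
P(Plant C | nonconforming) = 0.0013/0.075265 ≈ 0.017
P(Plant F | nonconforming) = 0.00048/0.075265 ≈ 0.006
P(Plant D | nonconforming) = 0.0182/0.075265 ≈ 0.242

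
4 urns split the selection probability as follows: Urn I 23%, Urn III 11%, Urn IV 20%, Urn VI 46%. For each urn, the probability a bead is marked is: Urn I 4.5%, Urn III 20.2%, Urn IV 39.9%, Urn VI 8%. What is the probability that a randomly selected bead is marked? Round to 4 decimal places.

0.1492

Unnormalized posteriors (prior × likelihood):
  Urn I: 0.23 × 0.045 = 0.01035
  Urn III: 0.11 × 0.202 = 0.02222
  Urn IV: 0.2 × 0.399 = 0.0798
  Urn VI: 0.46 × 0.08 = 0.0368
P(marked) = 0.01035 + 0.02222 + 0.0798 + 0.0368 = 0.14917 → 0.1492.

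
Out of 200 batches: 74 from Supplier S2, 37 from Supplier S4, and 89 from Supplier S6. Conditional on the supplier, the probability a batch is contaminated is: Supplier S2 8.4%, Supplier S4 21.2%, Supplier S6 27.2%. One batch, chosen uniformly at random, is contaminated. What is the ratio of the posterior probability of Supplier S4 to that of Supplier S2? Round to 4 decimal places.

Compute prior × likelihood for every hypothesis:
  Supplier S2: 0.37 × 0.084 = 0.03108
  Supplier S4: 0.185 × 0.212 = 0.03922
  Supplier S6: 0.445 × 0.272 = 0.12104
Total = 0.19134.
The ratio is 0.03922 / 0.03108 (the normalizer cancels) = 1.2619.

1.2619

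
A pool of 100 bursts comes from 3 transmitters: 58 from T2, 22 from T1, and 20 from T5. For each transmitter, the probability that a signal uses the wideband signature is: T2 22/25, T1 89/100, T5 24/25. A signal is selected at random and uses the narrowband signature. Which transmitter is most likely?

T2

Taking complements, P(narrowband | each) = T2 0.12, T1 0.11, T5 0.04.
By Bayes' rule, posterior ∝ prior × likelihood:
  T2: 0.58 × 0.12 = 0.0696
  T1: 0.22 × 0.11 = 0.0242
  T5: 0.2 × 0.04 = 0.008
Sum = 0.1018.
Largest term belongs to T2, so T2 is most probable.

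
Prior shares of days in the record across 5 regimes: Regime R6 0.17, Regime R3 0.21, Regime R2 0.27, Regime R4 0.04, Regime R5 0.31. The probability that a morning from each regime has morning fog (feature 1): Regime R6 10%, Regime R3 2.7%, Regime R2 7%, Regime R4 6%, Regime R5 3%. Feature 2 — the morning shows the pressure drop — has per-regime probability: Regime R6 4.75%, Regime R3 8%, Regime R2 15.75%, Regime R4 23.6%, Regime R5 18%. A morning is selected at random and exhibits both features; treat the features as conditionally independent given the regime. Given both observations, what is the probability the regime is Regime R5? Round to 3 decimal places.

Compute prior × likelihood for every hypothesis:
  Regime R6: 0.17 × 0.1 × 0.0475 = 0.0008075
  Regime R3: 0.21 × 0.027 × 0.08 = 0.0004536
  Regime R2: 0.27 × 0.07 × 0.1575 = 0.00297675
  Regime R4: 0.04 × 0.06 × 0.236 = 0.0005664
  Regime R5: 0.31 × 0.03 × 0.18 = 0.001674
Normalizing constant = 0.00647825.
P(Regime R5 | evidence) = 0.001674 / 0.00647825 ≈ 0.258.

0.258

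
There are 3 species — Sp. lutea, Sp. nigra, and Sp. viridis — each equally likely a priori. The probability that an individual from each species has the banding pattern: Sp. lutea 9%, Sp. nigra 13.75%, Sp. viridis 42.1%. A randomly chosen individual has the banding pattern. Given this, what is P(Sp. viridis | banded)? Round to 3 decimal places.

Since the prior is uniform, the posterior is proportional to the likelihood:
  Sp. lutea: 0.09
  Sp. nigra: 0.1375
  Sp. viridis: 0.421
Normalizing constant = 0.6485.
P(Sp. viridis | evidence) = 0.421 / 0.6485 ≈ 0.649.

0.649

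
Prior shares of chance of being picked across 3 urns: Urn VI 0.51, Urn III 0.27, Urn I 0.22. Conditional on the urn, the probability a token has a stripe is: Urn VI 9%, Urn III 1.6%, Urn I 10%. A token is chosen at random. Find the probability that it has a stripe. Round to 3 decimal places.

By Bayes' rule, posterior ∝ prior × likelihood:
  Urn VI: 0.51 × 0.09 = 0.0459
  Urn III: 0.27 × 0.016 = 0.00432
  Urn I: 0.22 × 0.1 = 0.022
P(striped) = 0.0459 + 0.00432 + 0.022 = 0.07222 → 0.072.

0.072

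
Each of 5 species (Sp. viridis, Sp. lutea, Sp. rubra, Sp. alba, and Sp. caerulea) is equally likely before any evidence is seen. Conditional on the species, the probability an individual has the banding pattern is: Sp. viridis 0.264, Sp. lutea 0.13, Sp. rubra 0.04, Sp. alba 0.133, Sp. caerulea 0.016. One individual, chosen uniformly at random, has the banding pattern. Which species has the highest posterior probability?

Since the prior is uniform, the posterior is proportional to the likelihood:
  Sp. viridis: 0.264
  Sp. lutea: 0.13
  Sp. rubra: 0.04
  Sp. alba: 0.133
  Sp. caerulea: 0.016
Normalizing constant = 0.583.
Largest term belongs to Sp. viridis, so Sp. viridis is most probable.

Sp. viridis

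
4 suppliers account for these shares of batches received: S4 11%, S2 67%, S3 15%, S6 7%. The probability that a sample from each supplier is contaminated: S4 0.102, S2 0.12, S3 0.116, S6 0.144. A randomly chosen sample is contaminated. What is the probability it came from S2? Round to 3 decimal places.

Compute prior × likelihood for every hypothesis:
  S4: 0.11 × 0.102 = 0.01122
  S2: 0.67 × 0.12 = 0.0804
  S3: 0.15 × 0.116 = 0.0174
  S6: 0.07 × 0.144 = 0.01008
Total = 0.1191.
P(S2 | evidence) = 0.0804 / 0.1191 ≈ 0.675.

0.675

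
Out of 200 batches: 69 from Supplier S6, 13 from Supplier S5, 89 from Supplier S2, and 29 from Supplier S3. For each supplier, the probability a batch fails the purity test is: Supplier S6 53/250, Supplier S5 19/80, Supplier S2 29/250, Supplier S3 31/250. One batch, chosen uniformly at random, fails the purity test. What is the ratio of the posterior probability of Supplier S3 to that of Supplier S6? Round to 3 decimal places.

Unnormalized posteriors (prior × likelihood):
  Supplier S6: 0.345 × 0.212 = 0.07314
  Supplier S5: 0.065 × 0.2375 = 0.0154375
  Supplier S2: 0.445 × 0.116 = 0.05162
  Supplier S3: 0.145 × 0.124 = 0.01798
Normalizing constant = 0.1581775.
The ratio is 0.01798 / 0.07314 (the normalizer cancels) = 0.246.

0.246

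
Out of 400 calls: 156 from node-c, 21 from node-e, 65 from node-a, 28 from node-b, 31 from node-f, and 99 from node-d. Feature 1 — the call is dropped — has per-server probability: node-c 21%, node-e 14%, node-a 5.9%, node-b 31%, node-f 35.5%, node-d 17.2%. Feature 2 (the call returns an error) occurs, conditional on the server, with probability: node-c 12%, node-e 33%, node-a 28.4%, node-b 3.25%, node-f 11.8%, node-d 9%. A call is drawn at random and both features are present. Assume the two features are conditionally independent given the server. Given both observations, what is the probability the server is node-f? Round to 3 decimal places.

0.143

By Bayes' rule, posterior ∝ prior × likelihood:
  node-c: 0.39 × 0.21 × 0.12 = 0.009828
  node-e: 0.0525 × 0.14 × 0.33 = 0.0024255
  node-a: 0.1625 × 0.059 × 0.284 = 0.00272285
  node-b: 0.07 × 0.31 × 0.0325 = 0.00070525
  node-f: 0.0775 × 0.355 × 0.118 = 0.003246475
  node-d: 0.2475 × 0.172 × 0.09 = 0.0038313
Normalizing constant = 0.022759375.
P(node-f | evidence) = 0.003246475 / 0.022759375 ≈ 0.143.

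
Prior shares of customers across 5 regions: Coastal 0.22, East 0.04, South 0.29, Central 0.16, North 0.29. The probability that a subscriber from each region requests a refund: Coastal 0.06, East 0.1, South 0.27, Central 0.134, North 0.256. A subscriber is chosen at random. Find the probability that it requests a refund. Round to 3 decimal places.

Compute prior × likelihood for every hypothesis:
  Coastal: 0.22 × 0.06 = 0.0132
  East: 0.04 × 0.1 = 0.004
  South: 0.29 × 0.27 = 0.0783
  Central: 0.16 × 0.134 = 0.02144
  North: 0.29 × 0.256 = 0.07424
P(refund) = 0.0132 + 0.004 + 0.0783 + 0.02144 + 0.07424 = 0.19118 → 0.191.

0.191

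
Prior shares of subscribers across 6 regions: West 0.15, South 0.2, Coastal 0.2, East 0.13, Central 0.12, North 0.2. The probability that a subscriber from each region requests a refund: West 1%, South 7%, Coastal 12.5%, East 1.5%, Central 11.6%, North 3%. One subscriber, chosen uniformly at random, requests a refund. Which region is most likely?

Coastal

Prior × likelihood for each hypothesis:
  West: 0.15 × 0.01 = 0.0015
  South: 0.2 × 0.07 = 0.014
  Coastal: 0.2 × 0.125 = 0.025
  East: 0.13 × 0.015 = 0.00195
  Central: 0.12 × 0.116 = 0.01392
  North: 0.2 × 0.03 = 0.006
Normalizing constant = 0.06237.
Largest term belongs to Coastal, so Coastal is most probable.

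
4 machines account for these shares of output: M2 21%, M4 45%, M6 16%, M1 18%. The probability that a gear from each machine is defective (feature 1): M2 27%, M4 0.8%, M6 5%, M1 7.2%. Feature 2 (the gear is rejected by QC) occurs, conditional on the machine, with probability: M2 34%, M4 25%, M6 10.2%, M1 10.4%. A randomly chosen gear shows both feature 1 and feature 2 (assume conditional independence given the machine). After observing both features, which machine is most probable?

M2

By Bayes' rule, posterior ∝ prior × likelihood:
  M2: 0.21 × 0.27 × 0.34 = 0.019278
  M4: 0.45 × 0.008 × 0.25 = 0.0009
  M6: 0.16 × 0.05 × 0.102 = 0.000816
  M1: 0.18 × 0.072 × 0.104 = 0.00134784
Total = 0.02234184.
Largest term belongs to M2, so M2 is most probable.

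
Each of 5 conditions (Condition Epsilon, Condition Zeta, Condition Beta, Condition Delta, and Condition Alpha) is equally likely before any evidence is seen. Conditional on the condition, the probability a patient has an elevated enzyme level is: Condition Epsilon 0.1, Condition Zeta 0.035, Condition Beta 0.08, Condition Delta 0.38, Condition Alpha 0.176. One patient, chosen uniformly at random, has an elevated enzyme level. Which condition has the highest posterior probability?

With a uniform prior (1/5 each), posterior ∝ likelihood:
  Condition Epsilon: 0.1
  Condition Zeta: 0.035
  Condition Beta: 0.08
  Condition Delta: 0.38
  Condition Alpha: 0.176
Normalizing constant = 0.771.
Largest term belongs to Condition Delta, so Condition Delta is most probable.

Condition Delta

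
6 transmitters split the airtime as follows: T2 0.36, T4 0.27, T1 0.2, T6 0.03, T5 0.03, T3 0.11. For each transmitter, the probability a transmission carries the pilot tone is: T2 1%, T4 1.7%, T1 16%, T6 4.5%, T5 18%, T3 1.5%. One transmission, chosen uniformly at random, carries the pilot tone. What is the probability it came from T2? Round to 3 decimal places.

0.074

Prior × likelihood for each hypothesis:
  T2: 0.36 × 0.01 = 0.0036
  T4: 0.27 × 0.017 = 0.00459
  T1: 0.2 × 0.16 = 0.032
  T6: 0.03 × 0.045 = 0.00135
  T5: 0.03 × 0.18 = 0.0054
  T3: 0.11 × 0.015 = 0.00165
Normalizing constant = 0.04859.
P(T2 | evidence) = 0.0036 / 0.04859 ≈ 0.074.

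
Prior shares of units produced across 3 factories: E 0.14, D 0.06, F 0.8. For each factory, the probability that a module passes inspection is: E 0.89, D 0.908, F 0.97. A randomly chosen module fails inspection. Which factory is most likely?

Taking complements, P(nonconforming | each) = E 0.11, D 0.092, F 0.03.
Compute prior × likelihood for every hypothesis:
  E: 0.14 × 0.11 = 0.0154
  D: 0.06 × 0.092 = 0.00552
  F: 0.8 × 0.03 = 0.024
Normalizing constant = 0.04492.
Largest term belongs to F, so F is most probable.

F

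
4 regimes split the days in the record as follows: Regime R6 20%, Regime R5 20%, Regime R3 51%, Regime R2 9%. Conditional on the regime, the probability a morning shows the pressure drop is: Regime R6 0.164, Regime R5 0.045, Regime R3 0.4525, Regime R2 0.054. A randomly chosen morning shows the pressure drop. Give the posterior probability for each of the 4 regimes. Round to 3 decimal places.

Regime R6 0.118, Regime R5 0.032, Regime R3 0.832, Regime R2 0.018

Compute prior × likelihood for every hypothesis:
  Regime R6: 0.2 × 0.164 = 0.0328
  Regime R5: 0.2 × 0.045 = 0.009
  Regime R3: 0.51 × 0.4525 = 0.230775
  Regime R2: 0.09 × 0.054 = 0.00486
Normalizing constant = 0.277435.
P(Regime R6 | drop) = 0.0328/0.277435 ≈ 0.118
P(Regime R5 | drop) = 0.009/0.277435 ≈ 0.032
P(Regime R3 | drop) = 0.230775/0.277435 ≈ 0.832
P(Regime R2 | drop) = 0.00486/0.277435 ≈ 0.018
(Check: 0.118+0.032+0.832+0.018 = 1.000.)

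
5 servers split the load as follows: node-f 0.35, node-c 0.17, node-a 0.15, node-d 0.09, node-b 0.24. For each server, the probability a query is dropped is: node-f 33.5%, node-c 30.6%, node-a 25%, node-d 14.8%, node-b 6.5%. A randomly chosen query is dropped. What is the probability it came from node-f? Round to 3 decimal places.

By Bayes' rule, posterior ∝ prior × likelihood:
  node-f: 0.35 × 0.335 = 0.11725
  node-c: 0.17 × 0.306 = 0.05202
  node-a: 0.15 × 0.25 = 0.0375
  node-d: 0.09 × 0.148 = 0.01332
  node-b: 0.24 × 0.065 = 0.0156
Total = 0.23569.
P(node-f | evidence) = 0.11725 / 0.23569 ≈ 0.497.

0.497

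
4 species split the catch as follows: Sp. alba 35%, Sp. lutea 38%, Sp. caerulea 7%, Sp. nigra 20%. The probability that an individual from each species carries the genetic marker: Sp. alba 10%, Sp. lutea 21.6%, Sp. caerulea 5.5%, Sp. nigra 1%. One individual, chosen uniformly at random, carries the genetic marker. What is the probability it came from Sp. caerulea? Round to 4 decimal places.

0.0313

Compute prior × likelihood for every hypothesis:
  Sp. alba: 0.35 × 0.1 = 0.035
  Sp. lutea: 0.38 × 0.216 = 0.08208
  Sp. caerulea: 0.07 × 0.055 = 0.00385
  Sp. nigra: 0.2 × 0.01 = 0.002
Normalizing constant = 0.12293.
P(Sp. caerulea | evidence) = 0.00385 / 0.12293 ≈ 0.0313.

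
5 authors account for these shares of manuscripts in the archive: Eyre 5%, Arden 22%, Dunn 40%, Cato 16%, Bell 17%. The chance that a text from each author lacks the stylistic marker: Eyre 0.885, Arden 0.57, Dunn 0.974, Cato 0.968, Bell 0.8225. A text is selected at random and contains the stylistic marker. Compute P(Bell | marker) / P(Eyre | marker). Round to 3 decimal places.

Taking complements, P(marker | each) = Eyre 0.115, Arden 0.43, Dunn 0.026, Cato 0.032, Bell 0.1775.
By Bayes' rule, posterior ∝ prior × likelihood:
  Eyre: 0.05 × 0.115 = 0.00575
  Arden: 0.22 × 0.43 = 0.0946
  Dunn: 0.4 × 0.026 = 0.0104
  Cato: 0.16 × 0.032 = 0.00512
  Bell: 0.17 × 0.1775 = 0.030175
Normalizing constant = 0.146045.
The ratio is 0.030175 / 0.00575 (the normalizer cancels) = 5.248.

5.248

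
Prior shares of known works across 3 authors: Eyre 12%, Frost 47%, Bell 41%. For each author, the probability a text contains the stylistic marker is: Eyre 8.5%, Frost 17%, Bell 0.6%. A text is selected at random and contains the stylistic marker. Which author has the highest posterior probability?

Frost

Prior × likelihood for each hypothesis:
  Eyre: 0.12 × 0.085 = 0.0102
  Frost: 0.47 × 0.17 = 0.0799
  Bell: 0.41 × 0.006 = 0.00246
Sum = 0.09256.
Largest term belongs to Frost, so Frost is most probable.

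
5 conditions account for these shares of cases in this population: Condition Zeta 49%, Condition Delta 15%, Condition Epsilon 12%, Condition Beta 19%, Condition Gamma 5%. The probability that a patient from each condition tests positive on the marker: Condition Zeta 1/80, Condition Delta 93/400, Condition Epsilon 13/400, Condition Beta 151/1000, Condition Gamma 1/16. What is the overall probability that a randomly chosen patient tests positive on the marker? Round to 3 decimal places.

Prior × likelihood for each hypothesis:
  Condition Zeta: 0.49 × 0.0125 = 0.006125
  Condition Delta: 0.15 × 0.2325 = 0.034875
  Condition Epsilon: 0.12 × 0.0325 = 0.0039
  Condition Beta: 0.19 × 0.151 = 0.02869
  Condition Gamma: 0.05 × 0.0625 = 0.003125
P(marker-positive) = 0.006125 + 0.034875 + 0.0039 + 0.02869 + 0.003125 = 0.076715 → 0.077.

0.077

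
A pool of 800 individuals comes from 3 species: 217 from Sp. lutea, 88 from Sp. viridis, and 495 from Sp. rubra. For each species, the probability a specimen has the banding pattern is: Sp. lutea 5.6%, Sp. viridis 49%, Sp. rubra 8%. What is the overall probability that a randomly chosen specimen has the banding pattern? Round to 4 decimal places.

Prior × likelihood for each hypothesis:
  Sp. lutea: 0.27125 × 0.056 = 0.01519
  Sp. viridis: 0.11 × 0.49 = 0.0539
  Sp. rubra: 0.61875 × 0.08 = 0.0495
P(banded) = 0.01519 + 0.0539 + 0.0495 = 0.11859 → 0.1186.

0.1186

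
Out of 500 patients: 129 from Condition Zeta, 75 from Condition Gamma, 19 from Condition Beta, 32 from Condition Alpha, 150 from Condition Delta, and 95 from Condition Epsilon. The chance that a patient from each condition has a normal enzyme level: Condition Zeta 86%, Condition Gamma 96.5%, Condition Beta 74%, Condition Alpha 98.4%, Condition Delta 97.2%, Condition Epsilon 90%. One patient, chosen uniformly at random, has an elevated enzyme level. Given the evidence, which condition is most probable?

Condition Zeta

Taking complements, P(elevated | each) = Condition Zeta 0.14, Condition Gamma 0.035, Condition Beta 0.26, Condition Alpha 0.016, Condition Delta 0.028, Condition Epsilon 0.1.
Compute prior × likelihood for every hypothesis:
  Condition Zeta: 0.258 × 0.14 = 0.03612
  Condition Gamma: 0.15 × 0.035 = 0.00525
  Condition Beta: 0.038 × 0.26 = 0.00988
  Condition Alpha: 0.064 × 0.016 = 0.001024
  Condition Delta: 0.3 × 0.028 = 0.0084
  Condition Epsilon: 0.19 × 0.1 = 0.019
Total = 0.079674.
Largest term belongs to Condition Zeta, so Condition Zeta is most probable.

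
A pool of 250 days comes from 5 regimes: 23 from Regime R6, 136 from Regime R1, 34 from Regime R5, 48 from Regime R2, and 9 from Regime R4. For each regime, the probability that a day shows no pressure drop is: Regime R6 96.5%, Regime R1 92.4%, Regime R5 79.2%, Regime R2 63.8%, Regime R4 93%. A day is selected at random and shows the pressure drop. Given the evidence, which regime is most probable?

Regime R2

Taking complements, P(drop | each) = Regime R6 0.035, Regime R1 0.076, Regime R5 0.208, Regime R2 0.362, Regime R4 0.07.
Compute prior × likelihood for every hypothesis:
  Regime R6: 0.092 × 0.035 = 0.00322
  Regime R1: 0.544 × 0.076 = 0.041344
  Regime R5: 0.136 × 0.208 = 0.028288
  Regime R2: 0.192 × 0.362 = 0.069504
  Regime R4: 0.036 × 0.07 = 0.00252
Normalizing constant = 0.144876.
Largest term belongs to Regime R2, so Regime R2 is most probable.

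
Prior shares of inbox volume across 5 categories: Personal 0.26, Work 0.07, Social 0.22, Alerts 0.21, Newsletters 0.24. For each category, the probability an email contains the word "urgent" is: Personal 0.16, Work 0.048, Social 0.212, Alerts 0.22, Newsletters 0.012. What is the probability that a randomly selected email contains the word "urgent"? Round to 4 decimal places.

Compute prior × likelihood for every hypothesis:
  Personal: 0.26 × 0.16 = 0.0416
  Work: 0.07 × 0.048 = 0.00336
  Social: 0.22 × 0.212 = 0.04664
  Alerts: 0.21 × 0.22 = 0.0462
  Newsletters: 0.24 × 0.012 = 0.00288
P(urgent-flag) = 0.0416 + 0.00336 + 0.04664 + 0.0462 + 0.00288 = 0.14068 → 0.1407.

0.1407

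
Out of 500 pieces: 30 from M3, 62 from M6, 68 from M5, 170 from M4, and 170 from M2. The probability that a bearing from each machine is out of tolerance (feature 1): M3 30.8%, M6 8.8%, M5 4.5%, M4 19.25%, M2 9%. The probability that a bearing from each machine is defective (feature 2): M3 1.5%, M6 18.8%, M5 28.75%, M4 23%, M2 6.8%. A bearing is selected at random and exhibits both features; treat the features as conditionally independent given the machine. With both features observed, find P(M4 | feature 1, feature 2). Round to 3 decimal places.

Compute prior × likelihood for every hypothesis:
  M3: 0.06 × 0.308 × 0.015 = 0.0002772
  M6: 0.124 × 0.088 × 0.188 = 0.002051456
  M5: 0.136 × 0.045 × 0.2875 = 0.0017595
  M4: 0.34 × 0.1925 × 0.23 = 0.0150535
  M2: 0.34 × 0.09 × 0.068 = 0.0020808
Sum = 0.021222456.
P(M4 | evidence) = 0.0150535 / 0.021222456 ≈ 0.709.

0.709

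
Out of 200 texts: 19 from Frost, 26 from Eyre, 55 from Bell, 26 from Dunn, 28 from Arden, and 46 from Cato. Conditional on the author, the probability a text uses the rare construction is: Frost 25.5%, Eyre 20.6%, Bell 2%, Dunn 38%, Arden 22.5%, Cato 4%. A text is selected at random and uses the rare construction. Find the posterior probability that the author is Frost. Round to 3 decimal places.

0.165

By Bayes' rule, posterior ∝ prior × likelihood:
  Frost: 0.095 × 0.255 = 0.024225
  Eyre: 0.13 × 0.206 = 0.02678
  Bell: 0.275 × 0.02 = 0.0055
  Dunn: 0.13 × 0.38 = 0.0494
  Arden: 0.14 × 0.225 = 0.0315
  Cato: 0.23 × 0.04 = 0.0092
Sum = 0.146605.
P(Frost | evidence) = 0.024225 / 0.146605 ≈ 0.165.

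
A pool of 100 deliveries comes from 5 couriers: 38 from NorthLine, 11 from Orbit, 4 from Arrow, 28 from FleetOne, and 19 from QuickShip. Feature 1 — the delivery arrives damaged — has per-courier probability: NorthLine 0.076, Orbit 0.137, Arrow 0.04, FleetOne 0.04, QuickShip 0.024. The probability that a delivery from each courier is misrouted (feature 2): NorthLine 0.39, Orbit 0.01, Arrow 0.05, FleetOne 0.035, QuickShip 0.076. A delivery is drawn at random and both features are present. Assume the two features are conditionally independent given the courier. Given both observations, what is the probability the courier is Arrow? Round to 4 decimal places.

Prior × likelihood for each hypothesis:
  NorthLine: 0.38 × 0.076 × 0.39 = 0.0112632
  Orbit: 0.11 × 0.137 × 0.01 = 0.0001507
  Arrow: 0.04 × 0.04 × 0.05 = 0.00008
  FleetOne: 0.28 × 0.04 × 0.035 = 0.000392
  QuickShip: 0.19 × 0.024 × 0.076 = 0.00034656
Sum = 0.01223246.
P(Arrow | evidence) = 0.00008 / 0.01223246 ≈ 0.0065.

0.0065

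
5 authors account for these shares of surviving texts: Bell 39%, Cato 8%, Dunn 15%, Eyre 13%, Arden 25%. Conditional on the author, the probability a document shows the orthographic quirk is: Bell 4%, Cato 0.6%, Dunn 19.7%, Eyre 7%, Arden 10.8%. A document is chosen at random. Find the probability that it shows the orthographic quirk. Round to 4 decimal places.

0.0817

By Bayes' rule, posterior ∝ prior × likelihood:
  Bell: 0.39 × 0.04 = 0.0156
  Cato: 0.08 × 0.006 = 0.00048
  Dunn: 0.15 × 0.197 = 0.02955
  Eyre: 0.13 × 0.07 = 0.0091
  Arden: 0.25 × 0.108 = 0.027
P(quirk) = 0.0156 + 0.00048 + 0.02955 + 0.0091 + 0.027 = 0.08173 → 0.0817.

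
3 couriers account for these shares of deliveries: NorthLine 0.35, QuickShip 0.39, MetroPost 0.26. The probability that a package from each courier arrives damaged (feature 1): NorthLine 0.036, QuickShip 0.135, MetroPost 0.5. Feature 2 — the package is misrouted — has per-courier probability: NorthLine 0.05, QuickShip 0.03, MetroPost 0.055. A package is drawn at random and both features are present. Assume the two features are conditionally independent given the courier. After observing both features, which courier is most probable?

MetroPost

Prior × likelihood for each hypothesis:
  NorthLine: 0.35 × 0.036 × 0.05 = 0.00063
  QuickShip: 0.39 × 0.135 × 0.03 = 0.0015795
  MetroPost: 0.26 × 0.5 × 0.055 = 0.00715
Sum = 0.0093595.
Largest term belongs to MetroPost, so MetroPost is most probable.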